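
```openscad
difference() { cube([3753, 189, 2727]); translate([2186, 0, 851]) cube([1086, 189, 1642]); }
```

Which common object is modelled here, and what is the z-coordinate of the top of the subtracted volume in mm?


A wall with a window opening. The window head height is 2493 mm.

A wall with a rectangular opening subtracted — a window. Sill at z = 851, opening 1642 mm tall, so the head is at 851 + 1642 = 2493 mm.


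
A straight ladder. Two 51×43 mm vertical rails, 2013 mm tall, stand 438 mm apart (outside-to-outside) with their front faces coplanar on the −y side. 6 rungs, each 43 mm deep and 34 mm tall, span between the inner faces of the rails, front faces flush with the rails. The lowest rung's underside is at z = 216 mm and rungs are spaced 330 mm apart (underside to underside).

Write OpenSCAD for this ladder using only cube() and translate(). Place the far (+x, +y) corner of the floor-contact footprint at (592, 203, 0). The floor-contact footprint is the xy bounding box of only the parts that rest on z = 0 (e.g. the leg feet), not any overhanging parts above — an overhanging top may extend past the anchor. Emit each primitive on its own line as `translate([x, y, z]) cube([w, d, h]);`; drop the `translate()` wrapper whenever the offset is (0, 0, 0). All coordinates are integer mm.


translate([154, 160, 0]) cube([51, 43, 2013]);
translate([541, 160, 0]) cube([51, 43, 2013]);
translate([205, 160, 216]) cube([336, 43, 34]);
translate([205, 160, 546]) cube([336, 43, 34]);
translate([205, 160, 876]) cube([336, 43, 34]);
translate([205, 160, 1206]) cube([336, 43, 34]);
translate([205, 160, 1536]) cube([336, 43, 34]);
translate([205, 160, 1866]) cube([336, 43, 34]);


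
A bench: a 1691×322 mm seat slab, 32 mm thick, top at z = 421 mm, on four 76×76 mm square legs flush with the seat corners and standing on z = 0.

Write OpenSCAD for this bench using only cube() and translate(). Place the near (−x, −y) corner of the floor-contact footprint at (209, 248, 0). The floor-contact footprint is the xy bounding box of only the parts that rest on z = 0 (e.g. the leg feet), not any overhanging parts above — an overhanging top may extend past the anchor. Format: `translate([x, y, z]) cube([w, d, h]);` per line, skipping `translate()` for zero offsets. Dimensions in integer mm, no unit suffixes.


// leg_h = 421 − 32 = 389
translate([209, 248, 389]) cube([1691, 322, 32]);
translate([209, 248, 0]) cube([76, 76, 389]);
translate([209, 494, 0]) cube([76, 76, 389]);
translate([1824, 248, 0]) cube([76, 76, 389]);
translate([1824, 494, 0]) cube([76, 76, 389]);


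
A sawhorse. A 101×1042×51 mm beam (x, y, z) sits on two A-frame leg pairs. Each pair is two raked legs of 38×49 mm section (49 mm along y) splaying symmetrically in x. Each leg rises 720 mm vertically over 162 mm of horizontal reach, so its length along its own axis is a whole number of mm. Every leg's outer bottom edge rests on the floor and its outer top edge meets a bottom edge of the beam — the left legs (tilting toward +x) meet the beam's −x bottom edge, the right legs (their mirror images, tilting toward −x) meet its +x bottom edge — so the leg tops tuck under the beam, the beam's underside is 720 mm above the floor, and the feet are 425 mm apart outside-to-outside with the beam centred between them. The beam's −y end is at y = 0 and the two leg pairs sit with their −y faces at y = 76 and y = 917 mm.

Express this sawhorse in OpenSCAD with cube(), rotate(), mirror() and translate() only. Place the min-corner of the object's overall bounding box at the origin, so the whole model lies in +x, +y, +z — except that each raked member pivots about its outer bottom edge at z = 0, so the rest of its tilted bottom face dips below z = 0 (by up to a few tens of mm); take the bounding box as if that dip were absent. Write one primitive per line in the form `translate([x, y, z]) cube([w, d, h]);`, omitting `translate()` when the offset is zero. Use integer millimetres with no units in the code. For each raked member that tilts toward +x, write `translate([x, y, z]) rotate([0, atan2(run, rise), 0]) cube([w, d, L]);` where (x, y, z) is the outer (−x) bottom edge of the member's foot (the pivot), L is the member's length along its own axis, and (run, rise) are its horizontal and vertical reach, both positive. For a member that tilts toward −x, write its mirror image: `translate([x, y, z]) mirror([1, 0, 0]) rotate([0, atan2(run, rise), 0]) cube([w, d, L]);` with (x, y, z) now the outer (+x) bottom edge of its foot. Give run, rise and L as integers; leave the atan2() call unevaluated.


translate([162, 0, 720]) cube([101, 1042, 51]);
translate([0, 76, 0]) rotate([0, atan2(162, 720), 0]) cube([38, 49, 738]);
translate([425, 76, 0]) mirror([1, 0, 0]) rotate([0, atan2(162, 720), 0]) cube([38, 49, 738]);
translate([0, 917, 0]) rotate([0, atan2(162, 720), 0]) cube([38, 49, 738]);
translate([425, 917, 0]) mirror([1, 0, 0]) rotate([0, atan2(162, 720), 0]) cube([38, 49, 738]);


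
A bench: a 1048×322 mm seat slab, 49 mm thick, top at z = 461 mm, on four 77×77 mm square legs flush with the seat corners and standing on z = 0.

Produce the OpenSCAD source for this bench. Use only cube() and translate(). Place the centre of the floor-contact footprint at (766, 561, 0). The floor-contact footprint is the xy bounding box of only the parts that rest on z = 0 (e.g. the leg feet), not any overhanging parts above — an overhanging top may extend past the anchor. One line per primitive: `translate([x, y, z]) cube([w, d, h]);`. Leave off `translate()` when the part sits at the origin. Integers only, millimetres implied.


// leg_h = 461 − 49 = 412
translate([242, 400, 412]) cube([1048, 322, 49]);
translate([242, 400, 0]) cube([77, 77, 412]);
translate([242, 645, 0]) cube([77, 77, 412]);
translate([1213, 400, 0]) cube([77, 77, 412]);
translate([1213, 645, 0]) cube([77, 77, 412]);


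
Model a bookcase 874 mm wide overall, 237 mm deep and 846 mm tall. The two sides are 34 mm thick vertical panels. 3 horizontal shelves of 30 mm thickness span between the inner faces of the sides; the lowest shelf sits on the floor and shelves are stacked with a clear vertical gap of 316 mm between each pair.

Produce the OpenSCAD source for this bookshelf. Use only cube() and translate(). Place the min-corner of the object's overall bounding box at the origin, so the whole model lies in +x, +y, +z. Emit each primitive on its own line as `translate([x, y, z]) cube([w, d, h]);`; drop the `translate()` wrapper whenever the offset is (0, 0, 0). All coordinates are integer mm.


cube([34, 237, 846]);
translate([840, 0, 0]) cube([34, 237, 846]);
translate([34, 0, 0]) cube([806, 237, 30]);
translate([34, 0, 346]) cube([806, 237, 30]);
translate([34, 0, 692]) cube([806, 237, 30]);


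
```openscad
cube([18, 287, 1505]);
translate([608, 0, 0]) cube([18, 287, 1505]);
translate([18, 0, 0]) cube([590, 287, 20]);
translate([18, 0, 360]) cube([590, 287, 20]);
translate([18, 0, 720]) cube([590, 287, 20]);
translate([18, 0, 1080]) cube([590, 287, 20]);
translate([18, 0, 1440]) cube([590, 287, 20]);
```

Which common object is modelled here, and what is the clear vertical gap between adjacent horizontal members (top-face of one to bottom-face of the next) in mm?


A bookshelf. The clear shelf gap is 340 mm.

Two tall side panels with 5 horizontal boards between them — a bookshelf. The first two shelf undersides are at z = 0 and z = 360; with shelf thickness 20, the clear gap is 360 − 0 − 20 = 340 mm.


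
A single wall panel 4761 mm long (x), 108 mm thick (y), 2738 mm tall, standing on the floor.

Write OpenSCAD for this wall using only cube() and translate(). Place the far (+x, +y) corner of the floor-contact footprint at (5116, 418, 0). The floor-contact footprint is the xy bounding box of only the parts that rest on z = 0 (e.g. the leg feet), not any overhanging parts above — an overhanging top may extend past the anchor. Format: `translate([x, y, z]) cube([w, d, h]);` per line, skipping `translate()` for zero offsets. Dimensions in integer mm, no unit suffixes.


translate([355, 310, 0]) cube([4761, 108, 2738]);


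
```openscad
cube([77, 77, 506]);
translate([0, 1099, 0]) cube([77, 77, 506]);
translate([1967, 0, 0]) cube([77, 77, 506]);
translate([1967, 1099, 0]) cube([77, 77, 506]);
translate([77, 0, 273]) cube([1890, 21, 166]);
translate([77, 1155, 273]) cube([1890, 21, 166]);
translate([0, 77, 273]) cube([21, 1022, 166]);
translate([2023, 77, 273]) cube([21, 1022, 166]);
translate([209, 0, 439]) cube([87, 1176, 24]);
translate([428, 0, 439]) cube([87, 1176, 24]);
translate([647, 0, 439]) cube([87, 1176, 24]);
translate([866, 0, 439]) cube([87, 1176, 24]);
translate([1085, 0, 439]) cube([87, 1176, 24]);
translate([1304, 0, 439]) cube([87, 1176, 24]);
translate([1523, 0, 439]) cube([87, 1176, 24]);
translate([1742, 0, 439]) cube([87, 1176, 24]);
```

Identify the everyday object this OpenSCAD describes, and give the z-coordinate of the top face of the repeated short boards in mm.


A bed frame. The slat-top height is 463 mm.

Four posts, four rails, and a row of slats — a bed frame. Slats sit on the rails at z = 273 + 166 = 439; with slat thickness 24, the top is 463 mm.


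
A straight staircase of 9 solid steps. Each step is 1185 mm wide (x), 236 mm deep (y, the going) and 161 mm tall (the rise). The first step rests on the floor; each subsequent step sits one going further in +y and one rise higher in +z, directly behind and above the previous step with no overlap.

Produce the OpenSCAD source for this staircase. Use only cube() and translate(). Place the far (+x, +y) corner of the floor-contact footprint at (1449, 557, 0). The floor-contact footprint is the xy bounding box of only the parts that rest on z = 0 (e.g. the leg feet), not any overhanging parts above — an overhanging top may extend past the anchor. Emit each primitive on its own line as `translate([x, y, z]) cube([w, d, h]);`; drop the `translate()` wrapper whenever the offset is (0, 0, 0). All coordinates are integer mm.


translate([264, 321, 0]) cube([1185, 236, 161]);
translate([264, 557, 161]) cube([1185, 236, 161]);
translate([264, 793, 322]) cube([1185, 236, 161]);
translate([264, 1029, 483]) cube([1185, 236, 161]);
translate([264, 1265, 644]) cube([1185, 236, 161]);
translate([264, 1501, 805]) cube([1185, 236, 161]);
translate([264, 1737, 966]) cube([1185, 236, 161]);
translate([264, 1973, 1127]) cube([1185, 236, 161]);
translate([264, 2209, 1288]) cube([1185, 236, 161]);


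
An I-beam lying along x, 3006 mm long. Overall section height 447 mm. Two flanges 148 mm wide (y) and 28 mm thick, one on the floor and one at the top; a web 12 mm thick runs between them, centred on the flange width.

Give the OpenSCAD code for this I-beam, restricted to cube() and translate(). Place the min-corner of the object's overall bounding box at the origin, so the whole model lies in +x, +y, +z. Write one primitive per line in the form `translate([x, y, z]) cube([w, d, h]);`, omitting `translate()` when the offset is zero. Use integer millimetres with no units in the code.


cube([3006, 148, 28]);
translate([0, 68, 28]) cube([3006, 12, 391]);
translate([0, 0, 419]) cube([3006, 148, 28]);


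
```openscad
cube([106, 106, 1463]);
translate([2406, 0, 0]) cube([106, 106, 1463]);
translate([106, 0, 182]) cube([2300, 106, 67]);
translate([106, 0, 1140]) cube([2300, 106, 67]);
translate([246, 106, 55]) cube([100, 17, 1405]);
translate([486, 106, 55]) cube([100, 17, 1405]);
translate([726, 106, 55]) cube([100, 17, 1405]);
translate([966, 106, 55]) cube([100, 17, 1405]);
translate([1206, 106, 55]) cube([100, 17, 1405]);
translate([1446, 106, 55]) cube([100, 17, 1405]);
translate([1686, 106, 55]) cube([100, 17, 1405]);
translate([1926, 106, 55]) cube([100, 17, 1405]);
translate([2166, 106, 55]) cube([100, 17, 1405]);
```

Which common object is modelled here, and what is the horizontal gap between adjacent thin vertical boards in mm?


A fence section. The picket gap is 140 mm.

Two posts, two rails, 9 pickets — a fence section. Span 2300 mm holds 9 pickets of 100 mm with 10 equal gaps: ⌊(2300 − 9·100) / 10⌋ = 140 mm.


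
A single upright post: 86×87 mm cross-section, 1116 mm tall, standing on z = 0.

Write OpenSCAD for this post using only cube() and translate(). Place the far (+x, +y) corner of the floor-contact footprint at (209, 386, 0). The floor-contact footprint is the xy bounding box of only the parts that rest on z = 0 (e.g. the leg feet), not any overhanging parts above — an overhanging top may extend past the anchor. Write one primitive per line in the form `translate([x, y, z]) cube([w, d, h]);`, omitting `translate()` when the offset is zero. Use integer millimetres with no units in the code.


translate([123, 299, 0]) cube([86, 87, 1116]);


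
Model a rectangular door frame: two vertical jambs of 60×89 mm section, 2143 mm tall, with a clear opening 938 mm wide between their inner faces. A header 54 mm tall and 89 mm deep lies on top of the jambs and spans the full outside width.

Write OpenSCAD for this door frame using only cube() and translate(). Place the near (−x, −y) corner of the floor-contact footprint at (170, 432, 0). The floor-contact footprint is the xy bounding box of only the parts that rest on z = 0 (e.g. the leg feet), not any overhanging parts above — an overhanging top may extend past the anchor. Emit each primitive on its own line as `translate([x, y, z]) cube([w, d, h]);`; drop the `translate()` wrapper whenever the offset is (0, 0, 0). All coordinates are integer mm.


translate([170, 432, 0]) cube([60, 89, 2143]);
translate([1168, 432, 0]) cube([60, 89, 2143]);
translate([170, 432, 2143]) cube([1058, 89, 54]);


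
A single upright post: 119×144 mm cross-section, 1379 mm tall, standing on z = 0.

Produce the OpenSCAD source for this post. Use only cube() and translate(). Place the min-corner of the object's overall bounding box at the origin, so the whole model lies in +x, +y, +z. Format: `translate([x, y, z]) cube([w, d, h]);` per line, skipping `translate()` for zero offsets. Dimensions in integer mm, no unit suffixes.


cube([119, 144, 1379]);


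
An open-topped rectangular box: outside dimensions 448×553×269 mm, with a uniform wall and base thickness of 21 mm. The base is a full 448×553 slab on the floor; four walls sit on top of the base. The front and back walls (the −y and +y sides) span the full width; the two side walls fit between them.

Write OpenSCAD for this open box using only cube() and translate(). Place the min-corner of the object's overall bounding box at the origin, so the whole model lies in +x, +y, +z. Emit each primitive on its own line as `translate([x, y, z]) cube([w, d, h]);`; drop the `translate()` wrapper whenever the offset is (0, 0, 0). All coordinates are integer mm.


cube([448, 553, 21]);
translate([0, 0, 21]) cube([448, 21, 248]);
translate([0, 532, 21]) cube([448, 21, 248]);
translate([0, 21, 21]) cube([21, 511, 248]);
translate([427, 21, 21]) cube([21, 511, 248]);


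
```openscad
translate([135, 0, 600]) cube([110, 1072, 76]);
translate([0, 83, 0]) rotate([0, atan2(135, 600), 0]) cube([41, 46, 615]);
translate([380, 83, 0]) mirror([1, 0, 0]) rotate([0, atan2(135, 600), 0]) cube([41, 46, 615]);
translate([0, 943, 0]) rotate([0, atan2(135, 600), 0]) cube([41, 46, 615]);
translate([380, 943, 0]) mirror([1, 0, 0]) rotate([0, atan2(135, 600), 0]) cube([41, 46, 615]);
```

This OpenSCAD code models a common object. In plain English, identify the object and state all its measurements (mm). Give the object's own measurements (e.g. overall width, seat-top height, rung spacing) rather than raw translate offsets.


A sawhorse. A 110×1072×76 mm beam (x, y, z) sits on two A-frame leg pairs. Each pair is two raked legs of 41×46 mm section (46 mm along y) splaying symmetrically in x. Each leg rises 600 mm vertically over 135 mm of horizontal reach and is 615 mm long along its own axis. Every leg's outer bottom edge rests on the floor and its outer top edge meets a bottom edge of the beam — the left legs (tilting toward +x) meet the beam's −x bottom edge, the right legs (their mirror images, tilting toward −x) meet its +x bottom edge — so the leg tops tuck under the beam, the beam's underside is 600 mm above the floor, and the feet are 380 mm apart outside-to-outside with the beam centred between them. The two leg pairs are set in 83 mm from either end of the beam.


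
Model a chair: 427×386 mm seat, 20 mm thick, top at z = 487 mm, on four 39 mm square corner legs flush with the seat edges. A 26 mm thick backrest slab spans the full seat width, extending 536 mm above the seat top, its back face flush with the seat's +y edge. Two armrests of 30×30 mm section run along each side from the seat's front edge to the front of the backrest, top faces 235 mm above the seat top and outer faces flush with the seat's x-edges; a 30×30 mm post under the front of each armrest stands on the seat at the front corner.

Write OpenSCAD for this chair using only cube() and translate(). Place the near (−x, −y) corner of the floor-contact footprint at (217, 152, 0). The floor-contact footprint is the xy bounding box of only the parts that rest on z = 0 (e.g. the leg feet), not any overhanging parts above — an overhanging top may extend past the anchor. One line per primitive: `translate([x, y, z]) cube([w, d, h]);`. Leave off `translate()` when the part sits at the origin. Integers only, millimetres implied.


translate([217, 152, 467]) cube([427, 386, 20]);
translate([217, 152, 0]) cube([39, 39, 467]);
translate([605, 152, 0]) cube([39, 39, 467]);
translate([217, 499, 0]) cube([39, 39, 467]);
translate([605, 499, 0]) cube([39, 39, 467]);
translate([217, 512, 487]) cube([427, 26, 536]);
translate([217, 152, 692]) cube([30, 360, 30]);
translate([614, 152, 692]) cube([30, 360, 30]);
translate([217, 152, 487]) cube([30, 30, 205]);
translate([614, 152, 487]) cube([30, 30, 205]);


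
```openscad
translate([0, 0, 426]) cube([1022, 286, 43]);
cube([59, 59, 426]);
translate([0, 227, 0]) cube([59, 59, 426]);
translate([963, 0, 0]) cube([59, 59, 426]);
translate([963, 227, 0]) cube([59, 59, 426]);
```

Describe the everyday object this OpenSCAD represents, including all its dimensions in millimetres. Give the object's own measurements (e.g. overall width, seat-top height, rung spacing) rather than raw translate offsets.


A long wooden bench with a 1022 mm (x) × 286 mm (y) seat, 43 mm thick, its top surface 469 mm above the floor. Four 59 mm square legs at the seat corners, flush with the edges, run from z = 0 to the seat underside.


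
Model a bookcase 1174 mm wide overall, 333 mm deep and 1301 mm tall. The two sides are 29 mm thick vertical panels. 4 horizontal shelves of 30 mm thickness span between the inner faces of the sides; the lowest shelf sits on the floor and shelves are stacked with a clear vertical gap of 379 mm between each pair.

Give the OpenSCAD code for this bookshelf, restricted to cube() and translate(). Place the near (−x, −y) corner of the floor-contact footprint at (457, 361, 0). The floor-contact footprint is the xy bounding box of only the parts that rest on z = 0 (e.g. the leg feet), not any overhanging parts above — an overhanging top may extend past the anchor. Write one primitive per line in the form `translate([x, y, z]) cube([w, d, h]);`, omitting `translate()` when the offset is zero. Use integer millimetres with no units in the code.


translate([457, 361, 0]) cube([29, 333, 1301]);
translate([1602, 361, 0]) cube([29, 333, 1301]);
translate([486, 361, 0]) cube([1116, 333, 30]);
translate([486, 361, 409]) cube([1116, 333, 30]);
translate([486, 361, 818]) cube([1116, 333, 30]);
translate([486, 361, 1227]) cube([1116, 333, 30]);


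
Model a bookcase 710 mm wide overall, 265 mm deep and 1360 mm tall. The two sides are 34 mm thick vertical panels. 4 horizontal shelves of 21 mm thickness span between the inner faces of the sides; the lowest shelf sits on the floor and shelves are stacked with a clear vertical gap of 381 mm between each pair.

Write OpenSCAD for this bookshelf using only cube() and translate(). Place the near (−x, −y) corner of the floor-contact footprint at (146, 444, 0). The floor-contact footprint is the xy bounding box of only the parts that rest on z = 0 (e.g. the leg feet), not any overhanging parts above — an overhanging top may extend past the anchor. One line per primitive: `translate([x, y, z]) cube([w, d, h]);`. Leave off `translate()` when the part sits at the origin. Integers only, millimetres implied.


translate([146, 444, 0]) cube([34, 265, 1360]);
translate([822, 444, 0]) cube([34, 265, 1360]);
translate([180, 444, 0]) cube([642, 265, 21]);
translate([180, 444, 402]) cube([642, 265, 21]);
translate([180, 444, 804]) cube([642, 265, 21]);
translate([180, 444, 1206]) cube([642, 265, 21]);


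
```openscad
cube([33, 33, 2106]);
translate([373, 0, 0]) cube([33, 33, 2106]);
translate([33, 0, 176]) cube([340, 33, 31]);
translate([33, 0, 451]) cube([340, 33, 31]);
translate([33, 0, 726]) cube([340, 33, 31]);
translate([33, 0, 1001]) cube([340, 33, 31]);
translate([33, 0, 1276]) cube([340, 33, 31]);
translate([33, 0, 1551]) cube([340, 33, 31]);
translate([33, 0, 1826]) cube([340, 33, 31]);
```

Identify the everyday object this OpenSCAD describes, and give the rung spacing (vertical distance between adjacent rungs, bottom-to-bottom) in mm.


A ladder. The rung spacing is 275 mm.

Two tall 33×33 posts with 7 short bars between them — a ladder. Adjacent rungs sit at z = 176 and z = 451, so the spacing is 451 − 176 = 275 mm.


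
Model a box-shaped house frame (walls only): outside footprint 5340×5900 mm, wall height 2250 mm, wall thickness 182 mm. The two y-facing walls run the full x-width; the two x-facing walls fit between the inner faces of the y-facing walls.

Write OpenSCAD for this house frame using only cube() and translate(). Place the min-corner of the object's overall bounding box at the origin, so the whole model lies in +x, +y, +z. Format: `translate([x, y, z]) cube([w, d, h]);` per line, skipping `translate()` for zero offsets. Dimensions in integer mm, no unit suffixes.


cube([5340, 182, 2250]);
translate([0, 5718, 0]) cube([5340, 182, 2250]);
translate([0, 182, 0]) cube([182, 5536, 2250]);
translate([5158, 182, 0]) cube([182, 5536, 2250]);


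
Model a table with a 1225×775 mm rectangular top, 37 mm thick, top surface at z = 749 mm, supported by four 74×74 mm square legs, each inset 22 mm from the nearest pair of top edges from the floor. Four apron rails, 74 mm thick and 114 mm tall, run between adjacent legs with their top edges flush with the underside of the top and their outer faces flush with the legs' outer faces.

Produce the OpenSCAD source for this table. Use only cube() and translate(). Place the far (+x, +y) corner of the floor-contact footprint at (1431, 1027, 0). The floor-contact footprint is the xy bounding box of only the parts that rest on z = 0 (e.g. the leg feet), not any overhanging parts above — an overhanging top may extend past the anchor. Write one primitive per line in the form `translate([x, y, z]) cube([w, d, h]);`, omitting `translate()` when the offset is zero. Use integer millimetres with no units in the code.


translate([228, 274, 712]) cube([1225, 775, 37]);
translate([250, 296, 0]) cube([74, 74, 712]);
translate([1357, 296, 0]) cube([74, 74, 712]);
translate([250, 953, 0]) cube([74, 74, 712]);
translate([1357, 953, 0]) cube([74, 74, 712]);
translate([324, 296, 598]) cube([1033, 74, 114]);
translate([324, 953, 598]) cube([1033, 74, 114]);
translate([250, 370, 598]) cube([74, 583, 114]);
translate([1357, 370, 598]) cube([74, 583, 114]);


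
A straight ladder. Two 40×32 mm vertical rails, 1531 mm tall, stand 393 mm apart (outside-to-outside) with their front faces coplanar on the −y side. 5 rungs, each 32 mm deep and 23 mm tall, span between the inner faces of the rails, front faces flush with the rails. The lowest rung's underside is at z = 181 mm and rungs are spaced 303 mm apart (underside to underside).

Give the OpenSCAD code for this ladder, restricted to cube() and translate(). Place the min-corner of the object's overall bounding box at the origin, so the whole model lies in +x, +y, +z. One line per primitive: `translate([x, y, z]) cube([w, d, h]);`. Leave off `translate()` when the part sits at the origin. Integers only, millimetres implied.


// rung span = 393 - 2*40 = 313
// rung[k] z = 181 + k*303
cube([40, 32, 1531]);
translate([353, 0, 0]) cube([40, 32, 1531]);
translate([40, 0, 181]) cube([313, 32, 23]);
translate([40, 0, 484]) cube([313, 32, 23]);
translate([40, 0, 787]) cube([313, 32, 23]);
translate([40, 0, 1090]) cube([313, 32, 23]);
translate([40, 0, 1393]) cube([313, 32, 23]);


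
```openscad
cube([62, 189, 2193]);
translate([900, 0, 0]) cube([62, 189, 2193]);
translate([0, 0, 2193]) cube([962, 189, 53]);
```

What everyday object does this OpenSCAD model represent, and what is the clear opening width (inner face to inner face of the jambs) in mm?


A door frame. The clear opening width is 838 mm.

Two 2193 mm tall posts with a header on top — a door frame. The left jamb is 62 mm wide at x = 0; the right jamb starts at x = 900. The clear opening is 900 − 62 = 838 mm.


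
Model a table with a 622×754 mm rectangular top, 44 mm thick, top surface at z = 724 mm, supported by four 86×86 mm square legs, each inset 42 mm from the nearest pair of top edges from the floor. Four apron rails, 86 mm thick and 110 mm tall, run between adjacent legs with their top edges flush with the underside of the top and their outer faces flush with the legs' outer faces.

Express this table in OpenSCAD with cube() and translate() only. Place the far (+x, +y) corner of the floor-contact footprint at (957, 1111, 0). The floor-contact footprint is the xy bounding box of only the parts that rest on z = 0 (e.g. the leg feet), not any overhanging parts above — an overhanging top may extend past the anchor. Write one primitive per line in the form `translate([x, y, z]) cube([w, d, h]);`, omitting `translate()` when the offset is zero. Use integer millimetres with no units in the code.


// leg_h = 724 - 44 = 680
// apron z = 680 - 110 = 570
translate([377, 399, 680]) cube([622, 754, 44]);
translate([419, 441, 0]) cube([86, 86, 680]);
translate([871, 441, 0]) cube([86, 86, 680]);
translate([419, 1025, 0]) cube([86, 86, 680]);
translate([871, 1025, 0]) cube([86, 86, 680]);
translate([505, 441, 570]) cube([366, 86, 110]);
translate([505, 1025, 570]) cube([366, 86, 110]);
translate([419, 527, 570]) cube([86, 498, 110]);
translate([871, 527, 570]) cube([86, 498, 110]);


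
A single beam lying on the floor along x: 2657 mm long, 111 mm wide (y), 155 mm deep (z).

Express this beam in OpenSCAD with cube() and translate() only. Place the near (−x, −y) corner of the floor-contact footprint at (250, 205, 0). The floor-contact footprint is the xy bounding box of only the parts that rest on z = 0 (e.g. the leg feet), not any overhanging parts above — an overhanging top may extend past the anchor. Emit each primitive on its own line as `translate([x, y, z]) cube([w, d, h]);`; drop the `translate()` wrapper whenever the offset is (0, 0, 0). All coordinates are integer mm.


translate([250, 205, 0]) cube([2657, 111, 155]);


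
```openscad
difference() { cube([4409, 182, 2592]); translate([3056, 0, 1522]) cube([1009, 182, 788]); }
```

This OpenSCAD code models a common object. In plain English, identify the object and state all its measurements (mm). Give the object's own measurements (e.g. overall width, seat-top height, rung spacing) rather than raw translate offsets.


A wall 4409 mm long (x), 182 mm thick (y), 2592 mm tall, with a rectangular window opening cut through it. The opening is 1009 mm wide and 788 mm tall; its sill is at z = 1522 mm and its near (−x) edge is 3056 mm from the wall's −x end. The opening passes through the full wall thickness.


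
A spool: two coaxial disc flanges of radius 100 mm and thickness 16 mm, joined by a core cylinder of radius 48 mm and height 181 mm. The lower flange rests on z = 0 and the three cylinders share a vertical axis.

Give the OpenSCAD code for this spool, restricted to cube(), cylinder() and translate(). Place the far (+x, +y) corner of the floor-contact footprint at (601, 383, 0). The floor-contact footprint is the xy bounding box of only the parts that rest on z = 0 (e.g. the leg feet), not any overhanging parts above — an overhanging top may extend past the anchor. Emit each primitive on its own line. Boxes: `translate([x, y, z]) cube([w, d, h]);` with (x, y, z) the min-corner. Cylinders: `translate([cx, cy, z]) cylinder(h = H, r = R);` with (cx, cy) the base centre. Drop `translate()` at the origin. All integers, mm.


translate([501, 283, 0]) cylinder(h = 16, r = 100);
translate([501, 283, 16]) cylinder(h = 181, r = 48);
translate([501, 283, 197]) cylinder(h = 16, r = 100);


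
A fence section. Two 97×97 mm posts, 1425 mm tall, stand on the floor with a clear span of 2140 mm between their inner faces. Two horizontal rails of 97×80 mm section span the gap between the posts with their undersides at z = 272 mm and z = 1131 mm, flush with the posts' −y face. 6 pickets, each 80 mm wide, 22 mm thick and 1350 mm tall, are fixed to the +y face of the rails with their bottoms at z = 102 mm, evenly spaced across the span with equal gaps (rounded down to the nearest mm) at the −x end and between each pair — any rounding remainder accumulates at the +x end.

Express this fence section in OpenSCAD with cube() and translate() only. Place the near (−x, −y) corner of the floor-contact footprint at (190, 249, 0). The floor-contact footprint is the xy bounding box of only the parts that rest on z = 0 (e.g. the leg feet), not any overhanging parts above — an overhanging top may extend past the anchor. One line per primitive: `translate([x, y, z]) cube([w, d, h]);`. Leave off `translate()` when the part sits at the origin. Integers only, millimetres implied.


translate([190, 249, 0]) cube([97, 97, 1425]);
translate([2427, 249, 0]) cube([97, 97, 1425]);
translate([287, 249, 272]) cube([2140, 97, 80]);
translate([287, 249, 1131]) cube([2140, 97, 80]);
translate([524, 346, 102]) cube([80, 22, 1350]);
translate([841, 346, 102]) cube([80, 22, 1350]);
translate([1158, 346, 102]) cube([80, 22, 1350]);
translate([1475, 346, 102]) cube([80, 22, 1350]);
translate([1792, 346, 102]) cube([80, 22, 1350]);
translate([2109, 346, 102]) cube([80, 22, 1350]);


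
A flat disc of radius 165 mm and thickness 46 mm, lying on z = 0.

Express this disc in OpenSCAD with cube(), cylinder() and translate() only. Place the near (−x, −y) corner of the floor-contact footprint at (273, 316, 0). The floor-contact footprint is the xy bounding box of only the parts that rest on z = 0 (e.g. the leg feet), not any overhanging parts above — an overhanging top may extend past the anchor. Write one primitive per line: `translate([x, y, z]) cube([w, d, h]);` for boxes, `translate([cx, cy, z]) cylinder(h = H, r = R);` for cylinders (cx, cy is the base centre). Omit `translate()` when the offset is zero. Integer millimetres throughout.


translate([438, 481, 0]) cylinder(h = 46, r = 165);


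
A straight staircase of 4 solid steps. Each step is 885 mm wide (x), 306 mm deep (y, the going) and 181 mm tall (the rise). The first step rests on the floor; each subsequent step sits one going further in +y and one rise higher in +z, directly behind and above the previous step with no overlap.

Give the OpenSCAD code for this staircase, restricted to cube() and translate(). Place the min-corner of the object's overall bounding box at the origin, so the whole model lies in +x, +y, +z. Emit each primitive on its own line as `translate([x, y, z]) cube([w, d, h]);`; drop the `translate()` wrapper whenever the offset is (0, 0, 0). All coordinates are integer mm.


cube([885, 306, 181]);
translate([0, 306, 181]) cube([885, 306, 181]);
translate([0, 612, 362]) cube([885, 306, 181]);
translate([0, 918, 543]) cube([885, 306, 181]);


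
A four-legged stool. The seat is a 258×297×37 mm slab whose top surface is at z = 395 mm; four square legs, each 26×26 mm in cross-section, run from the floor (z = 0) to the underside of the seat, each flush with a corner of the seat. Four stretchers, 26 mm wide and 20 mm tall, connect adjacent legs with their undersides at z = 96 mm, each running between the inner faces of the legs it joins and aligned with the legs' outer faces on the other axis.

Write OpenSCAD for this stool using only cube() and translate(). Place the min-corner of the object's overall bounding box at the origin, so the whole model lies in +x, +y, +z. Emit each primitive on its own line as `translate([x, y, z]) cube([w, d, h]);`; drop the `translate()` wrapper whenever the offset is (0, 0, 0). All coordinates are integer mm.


translate([0, 0, 358]) cube([258, 297, 37]);
cube([26, 26, 358]);
translate([232, 0, 0]) cube([26, 26, 358]);
translate([0, 271, 0]) cube([26, 26, 358]);
translate([232, 271, 0]) cube([26, 26, 358]);
translate([26, 0, 96]) cube([206, 26, 20]);
translate([26, 271, 96]) cube([206, 26, 20]);
translate([0, 26, 96]) cube([26, 245, 20]);
translate([232, 26, 96]) cube([26, 245, 20]);


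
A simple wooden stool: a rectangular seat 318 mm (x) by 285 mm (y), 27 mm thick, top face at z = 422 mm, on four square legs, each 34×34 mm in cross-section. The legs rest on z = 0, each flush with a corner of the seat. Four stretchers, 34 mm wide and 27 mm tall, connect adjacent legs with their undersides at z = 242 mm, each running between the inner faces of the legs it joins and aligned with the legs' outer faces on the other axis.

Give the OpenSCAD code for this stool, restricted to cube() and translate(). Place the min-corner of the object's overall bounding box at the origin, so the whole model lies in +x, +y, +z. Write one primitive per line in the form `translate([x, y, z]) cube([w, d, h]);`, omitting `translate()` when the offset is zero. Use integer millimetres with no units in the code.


translate([0, 0, 395]) cube([318, 285, 27]);
cube([34, 34, 395]);
translate([284, 0, 0]) cube([34, 34, 395]);
translate([0, 251, 0]) cube([34, 34, 395]);
translate([284, 251, 0]) cube([34, 34, 395]);
translate([34, 0, 242]) cube([250, 34, 27]);
translate([34, 251, 242]) cube([250, 34, 27]);
translate([0, 34, 242]) cube([34, 217, 27]);
translate([284, 34, 242]) cube([34, 217, 27]);


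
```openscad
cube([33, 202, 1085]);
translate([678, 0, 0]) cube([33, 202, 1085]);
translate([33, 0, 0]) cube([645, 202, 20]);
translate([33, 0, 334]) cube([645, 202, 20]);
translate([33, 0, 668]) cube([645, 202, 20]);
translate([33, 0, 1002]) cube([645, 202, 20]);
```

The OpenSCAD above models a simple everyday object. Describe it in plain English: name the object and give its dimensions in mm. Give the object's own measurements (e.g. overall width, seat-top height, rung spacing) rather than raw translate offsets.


An open bookshelf. Two side panels, each 33 mm thick, 202 mm deep and 1085 mm tall, stand 711 mm apart (outside-to-outside). Between them sit 4 shelves, each 20 mm thick and 202 mm deep, spanning the full gap between the sides. The bottom shelf rests on the floor (its underside at z = 0) and the clear gap between one shelf's top and the next shelf's underside is 314 mm.


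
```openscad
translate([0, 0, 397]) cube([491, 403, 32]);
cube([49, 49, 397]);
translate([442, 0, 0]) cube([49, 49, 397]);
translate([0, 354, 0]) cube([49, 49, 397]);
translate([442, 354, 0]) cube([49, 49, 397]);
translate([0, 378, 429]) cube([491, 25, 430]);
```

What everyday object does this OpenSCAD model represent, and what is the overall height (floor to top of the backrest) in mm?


A chair. The overall height is 859 mm.

A slab on four corner posts with a tall panel at the back — a chair. The seat slab sits at z = 397 with thickness 32, and the 430 mm backrest starts at the seat top, so the overall height is 397 + 32 + 430 = 859 mm.


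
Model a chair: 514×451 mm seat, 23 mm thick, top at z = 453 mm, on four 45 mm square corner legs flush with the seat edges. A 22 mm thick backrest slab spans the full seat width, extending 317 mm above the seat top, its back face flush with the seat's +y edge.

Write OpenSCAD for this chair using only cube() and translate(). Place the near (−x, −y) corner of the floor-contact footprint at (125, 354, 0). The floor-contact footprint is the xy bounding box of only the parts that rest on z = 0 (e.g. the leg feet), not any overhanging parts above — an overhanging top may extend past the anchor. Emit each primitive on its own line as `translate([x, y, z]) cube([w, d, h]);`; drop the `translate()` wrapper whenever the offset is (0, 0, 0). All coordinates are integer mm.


// leg_h = 453 - 23 = 430
translate([125, 354, 430]) cube([514, 451, 23]);
translate([125, 354, 0]) cube([45, 45, 430]);
translate([594, 354, 0]) cube([45, 45, 430]);
translate([125, 760, 0]) cube([45, 45, 430]);
translate([594, 760, 0]) cube([45, 45, 430]);
translate([125, 783, 453]) cube([514, 22, 317]);


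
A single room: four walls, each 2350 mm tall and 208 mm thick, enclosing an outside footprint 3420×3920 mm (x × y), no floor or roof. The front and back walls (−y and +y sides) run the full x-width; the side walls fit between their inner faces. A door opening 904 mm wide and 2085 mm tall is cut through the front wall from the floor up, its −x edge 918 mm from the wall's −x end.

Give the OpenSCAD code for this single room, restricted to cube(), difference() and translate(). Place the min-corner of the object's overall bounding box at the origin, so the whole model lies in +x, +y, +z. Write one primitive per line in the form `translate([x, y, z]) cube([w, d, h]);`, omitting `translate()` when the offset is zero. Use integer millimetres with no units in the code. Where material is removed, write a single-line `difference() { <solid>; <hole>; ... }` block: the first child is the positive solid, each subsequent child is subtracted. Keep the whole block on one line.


difference() { cube([3420, 208, 2350]); translate([918, 0, 0]) cube([904, 208, 2085]); }
translate([0, 3712, 0]) cube([3420, 208, 2350]);
translate([0, 208, 0]) cube([208, 3504, 2350]);
translate([3212, 208, 0]) cube([208, 3504, 2350]);


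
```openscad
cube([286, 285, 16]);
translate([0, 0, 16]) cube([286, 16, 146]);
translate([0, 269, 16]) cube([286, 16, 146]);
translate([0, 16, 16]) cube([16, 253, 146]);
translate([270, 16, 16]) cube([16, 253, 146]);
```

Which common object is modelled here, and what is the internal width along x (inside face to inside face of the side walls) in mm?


An open box. The internal width is 254 mm.

A 286×285 base slab with four walls standing on it — an open box. The base is 286 mm wide and the walls are 16 mm thick, so the internal width is 286 − 2 × 16 = 254 mm.


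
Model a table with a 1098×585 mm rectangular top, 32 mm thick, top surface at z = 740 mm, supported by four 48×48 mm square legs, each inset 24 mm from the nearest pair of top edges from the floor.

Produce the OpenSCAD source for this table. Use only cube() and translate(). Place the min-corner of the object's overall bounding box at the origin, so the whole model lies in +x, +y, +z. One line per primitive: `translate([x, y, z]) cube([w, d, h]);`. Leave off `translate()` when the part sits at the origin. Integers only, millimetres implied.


translate([0, 0, 708]) cube([1098, 585, 32]);
translate([24, 24, 0]) cube([48, 48, 708]);
translate([1026, 24, 0]) cube([48, 48, 708]);
translate([24, 513, 0]) cube([48, 48, 708]);
translate([1026, 513, 0]) cube([48, 48, 708]);


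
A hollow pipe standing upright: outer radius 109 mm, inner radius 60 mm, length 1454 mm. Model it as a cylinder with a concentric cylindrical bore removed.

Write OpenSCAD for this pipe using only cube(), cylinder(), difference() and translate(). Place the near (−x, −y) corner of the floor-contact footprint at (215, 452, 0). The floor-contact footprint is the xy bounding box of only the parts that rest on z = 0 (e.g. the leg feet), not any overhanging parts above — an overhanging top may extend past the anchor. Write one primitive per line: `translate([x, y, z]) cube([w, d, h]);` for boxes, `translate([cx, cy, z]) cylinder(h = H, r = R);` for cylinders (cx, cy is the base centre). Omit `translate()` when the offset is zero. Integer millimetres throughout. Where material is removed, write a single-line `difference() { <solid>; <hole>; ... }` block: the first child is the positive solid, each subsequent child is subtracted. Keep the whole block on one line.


difference() { translate([324, 561, 0]) cylinder(h = 1454, r = 109); translate([324, 561, 0]) cylinder(h = 1454, r = 60); }
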